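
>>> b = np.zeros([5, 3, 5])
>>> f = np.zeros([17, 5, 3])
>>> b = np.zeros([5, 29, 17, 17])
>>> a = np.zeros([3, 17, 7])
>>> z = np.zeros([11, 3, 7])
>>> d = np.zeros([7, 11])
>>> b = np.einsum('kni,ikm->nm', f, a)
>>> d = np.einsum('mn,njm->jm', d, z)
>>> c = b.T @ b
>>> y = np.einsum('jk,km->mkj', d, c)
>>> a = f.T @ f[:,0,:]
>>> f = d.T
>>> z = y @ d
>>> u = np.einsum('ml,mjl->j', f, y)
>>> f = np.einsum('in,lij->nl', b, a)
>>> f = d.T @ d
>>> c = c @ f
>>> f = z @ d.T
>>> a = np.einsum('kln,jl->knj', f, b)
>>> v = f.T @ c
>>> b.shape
(5, 7)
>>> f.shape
(7, 7, 3)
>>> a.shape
(7, 3, 5)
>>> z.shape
(7, 7, 7)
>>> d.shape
(3, 7)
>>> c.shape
(7, 7)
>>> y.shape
(7, 7, 3)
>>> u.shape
(7,)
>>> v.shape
(3, 7, 7)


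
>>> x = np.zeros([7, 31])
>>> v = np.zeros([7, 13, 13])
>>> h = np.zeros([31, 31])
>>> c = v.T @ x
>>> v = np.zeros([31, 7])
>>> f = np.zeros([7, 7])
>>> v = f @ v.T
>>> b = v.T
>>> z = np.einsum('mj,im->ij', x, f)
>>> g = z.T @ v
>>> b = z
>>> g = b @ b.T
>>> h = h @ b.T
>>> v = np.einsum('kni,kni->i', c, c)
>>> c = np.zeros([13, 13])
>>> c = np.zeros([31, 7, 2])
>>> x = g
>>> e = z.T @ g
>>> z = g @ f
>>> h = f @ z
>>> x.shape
(7, 7)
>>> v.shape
(31,)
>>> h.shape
(7, 7)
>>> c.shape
(31, 7, 2)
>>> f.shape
(7, 7)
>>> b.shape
(7, 31)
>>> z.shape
(7, 7)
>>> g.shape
(7, 7)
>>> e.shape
(31, 7)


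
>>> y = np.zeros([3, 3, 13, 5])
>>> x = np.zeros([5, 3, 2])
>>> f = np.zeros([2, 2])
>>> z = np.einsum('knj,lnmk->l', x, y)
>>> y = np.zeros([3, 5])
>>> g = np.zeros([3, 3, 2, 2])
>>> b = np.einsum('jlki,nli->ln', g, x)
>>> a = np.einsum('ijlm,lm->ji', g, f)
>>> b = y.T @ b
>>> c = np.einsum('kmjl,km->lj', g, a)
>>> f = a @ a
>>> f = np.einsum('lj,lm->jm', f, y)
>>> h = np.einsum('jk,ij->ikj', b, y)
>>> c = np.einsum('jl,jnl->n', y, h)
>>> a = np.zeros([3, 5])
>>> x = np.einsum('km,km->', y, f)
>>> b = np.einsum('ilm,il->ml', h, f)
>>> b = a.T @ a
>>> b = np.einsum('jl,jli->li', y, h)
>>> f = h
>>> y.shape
(3, 5)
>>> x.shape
()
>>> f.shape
(3, 5, 5)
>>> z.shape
(3,)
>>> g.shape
(3, 3, 2, 2)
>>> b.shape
(5, 5)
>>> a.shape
(3, 5)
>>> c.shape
(5,)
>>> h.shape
(3, 5, 5)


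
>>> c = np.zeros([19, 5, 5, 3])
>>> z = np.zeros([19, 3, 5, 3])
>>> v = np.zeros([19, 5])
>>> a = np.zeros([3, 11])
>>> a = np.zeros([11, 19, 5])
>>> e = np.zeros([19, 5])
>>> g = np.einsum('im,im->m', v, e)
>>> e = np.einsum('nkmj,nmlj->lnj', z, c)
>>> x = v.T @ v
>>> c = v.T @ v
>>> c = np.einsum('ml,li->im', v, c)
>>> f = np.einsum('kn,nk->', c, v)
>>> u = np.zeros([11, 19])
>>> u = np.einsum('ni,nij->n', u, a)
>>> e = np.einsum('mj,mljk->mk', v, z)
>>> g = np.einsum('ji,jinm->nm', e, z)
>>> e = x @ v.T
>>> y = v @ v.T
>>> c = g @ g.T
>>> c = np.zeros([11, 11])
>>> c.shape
(11, 11)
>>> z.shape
(19, 3, 5, 3)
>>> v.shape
(19, 5)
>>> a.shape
(11, 19, 5)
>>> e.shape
(5, 19)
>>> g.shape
(5, 3)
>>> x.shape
(5, 5)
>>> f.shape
()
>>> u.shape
(11,)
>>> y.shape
(19, 19)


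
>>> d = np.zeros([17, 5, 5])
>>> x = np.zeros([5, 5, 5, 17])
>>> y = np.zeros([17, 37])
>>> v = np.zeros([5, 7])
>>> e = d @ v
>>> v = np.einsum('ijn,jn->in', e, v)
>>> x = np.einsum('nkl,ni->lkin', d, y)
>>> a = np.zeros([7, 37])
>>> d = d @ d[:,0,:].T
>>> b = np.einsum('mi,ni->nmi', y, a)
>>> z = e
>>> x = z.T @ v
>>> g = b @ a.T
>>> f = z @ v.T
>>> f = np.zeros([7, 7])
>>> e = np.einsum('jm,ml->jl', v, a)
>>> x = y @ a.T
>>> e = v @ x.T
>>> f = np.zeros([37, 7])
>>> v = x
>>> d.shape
(17, 5, 17)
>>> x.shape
(17, 7)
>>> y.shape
(17, 37)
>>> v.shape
(17, 7)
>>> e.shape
(17, 17)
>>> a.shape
(7, 37)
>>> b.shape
(7, 17, 37)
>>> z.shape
(17, 5, 7)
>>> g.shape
(7, 17, 7)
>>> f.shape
(37, 7)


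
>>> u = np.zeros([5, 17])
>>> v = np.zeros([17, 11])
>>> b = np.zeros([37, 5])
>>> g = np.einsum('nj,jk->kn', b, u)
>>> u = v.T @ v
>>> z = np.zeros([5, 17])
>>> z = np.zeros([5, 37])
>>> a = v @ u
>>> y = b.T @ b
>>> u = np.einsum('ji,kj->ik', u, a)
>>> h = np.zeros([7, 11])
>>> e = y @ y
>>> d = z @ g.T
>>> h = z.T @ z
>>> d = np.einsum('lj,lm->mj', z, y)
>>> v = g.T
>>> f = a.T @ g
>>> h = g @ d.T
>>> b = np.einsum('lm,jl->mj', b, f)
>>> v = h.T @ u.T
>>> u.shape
(11, 17)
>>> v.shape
(5, 11)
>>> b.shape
(5, 11)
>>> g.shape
(17, 37)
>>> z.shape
(5, 37)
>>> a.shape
(17, 11)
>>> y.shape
(5, 5)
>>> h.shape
(17, 5)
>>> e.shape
(5, 5)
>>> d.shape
(5, 37)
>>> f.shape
(11, 37)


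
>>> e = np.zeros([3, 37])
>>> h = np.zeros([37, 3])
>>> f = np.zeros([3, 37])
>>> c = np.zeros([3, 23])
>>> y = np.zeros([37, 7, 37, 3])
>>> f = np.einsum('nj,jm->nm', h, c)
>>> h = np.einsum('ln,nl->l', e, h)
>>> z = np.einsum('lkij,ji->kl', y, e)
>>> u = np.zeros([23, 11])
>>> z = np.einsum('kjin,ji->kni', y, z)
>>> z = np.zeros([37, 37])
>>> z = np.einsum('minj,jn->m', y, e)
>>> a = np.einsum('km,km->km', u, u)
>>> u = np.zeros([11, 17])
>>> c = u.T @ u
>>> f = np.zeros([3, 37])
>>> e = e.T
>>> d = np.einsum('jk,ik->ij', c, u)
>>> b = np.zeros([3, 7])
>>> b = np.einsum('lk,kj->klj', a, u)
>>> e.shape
(37, 3)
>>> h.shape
(3,)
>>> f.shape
(3, 37)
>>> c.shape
(17, 17)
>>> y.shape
(37, 7, 37, 3)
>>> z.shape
(37,)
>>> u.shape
(11, 17)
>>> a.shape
(23, 11)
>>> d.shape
(11, 17)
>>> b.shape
(11, 23, 17)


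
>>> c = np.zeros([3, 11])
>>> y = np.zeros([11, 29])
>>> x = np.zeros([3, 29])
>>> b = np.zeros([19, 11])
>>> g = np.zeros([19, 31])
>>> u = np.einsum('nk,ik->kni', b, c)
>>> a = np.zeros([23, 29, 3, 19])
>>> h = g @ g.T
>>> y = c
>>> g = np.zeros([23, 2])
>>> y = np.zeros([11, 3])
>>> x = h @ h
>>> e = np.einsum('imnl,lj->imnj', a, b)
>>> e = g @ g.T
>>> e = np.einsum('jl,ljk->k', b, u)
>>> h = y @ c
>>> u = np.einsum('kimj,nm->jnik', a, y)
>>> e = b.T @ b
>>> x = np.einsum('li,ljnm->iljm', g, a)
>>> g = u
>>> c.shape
(3, 11)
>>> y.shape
(11, 3)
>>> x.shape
(2, 23, 29, 19)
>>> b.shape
(19, 11)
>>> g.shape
(19, 11, 29, 23)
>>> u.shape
(19, 11, 29, 23)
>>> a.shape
(23, 29, 3, 19)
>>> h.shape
(11, 11)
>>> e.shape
(11, 11)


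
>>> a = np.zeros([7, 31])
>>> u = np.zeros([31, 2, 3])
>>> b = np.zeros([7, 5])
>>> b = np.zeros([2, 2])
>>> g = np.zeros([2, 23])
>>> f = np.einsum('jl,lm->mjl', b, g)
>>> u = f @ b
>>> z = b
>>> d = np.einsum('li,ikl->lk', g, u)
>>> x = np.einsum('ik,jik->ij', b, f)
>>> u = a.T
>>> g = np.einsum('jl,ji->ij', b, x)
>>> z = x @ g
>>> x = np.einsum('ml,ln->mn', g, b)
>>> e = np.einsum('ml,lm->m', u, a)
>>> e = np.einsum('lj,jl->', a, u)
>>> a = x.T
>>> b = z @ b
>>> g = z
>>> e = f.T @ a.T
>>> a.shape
(2, 23)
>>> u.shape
(31, 7)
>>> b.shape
(2, 2)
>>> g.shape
(2, 2)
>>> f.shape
(23, 2, 2)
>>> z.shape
(2, 2)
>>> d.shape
(2, 2)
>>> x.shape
(23, 2)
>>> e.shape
(2, 2, 2)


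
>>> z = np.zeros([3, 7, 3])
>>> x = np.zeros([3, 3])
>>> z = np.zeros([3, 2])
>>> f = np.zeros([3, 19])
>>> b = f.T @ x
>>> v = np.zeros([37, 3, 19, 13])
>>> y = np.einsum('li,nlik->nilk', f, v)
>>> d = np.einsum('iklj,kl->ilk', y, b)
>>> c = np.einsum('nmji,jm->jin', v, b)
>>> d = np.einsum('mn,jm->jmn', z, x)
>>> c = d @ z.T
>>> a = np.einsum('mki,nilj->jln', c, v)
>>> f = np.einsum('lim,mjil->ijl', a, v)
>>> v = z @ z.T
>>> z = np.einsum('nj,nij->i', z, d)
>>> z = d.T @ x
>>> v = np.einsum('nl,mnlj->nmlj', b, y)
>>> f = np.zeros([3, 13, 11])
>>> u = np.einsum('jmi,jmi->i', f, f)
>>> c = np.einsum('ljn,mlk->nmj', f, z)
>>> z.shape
(2, 3, 3)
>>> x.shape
(3, 3)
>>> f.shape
(3, 13, 11)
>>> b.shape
(19, 3)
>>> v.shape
(19, 37, 3, 13)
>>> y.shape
(37, 19, 3, 13)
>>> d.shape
(3, 3, 2)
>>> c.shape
(11, 2, 13)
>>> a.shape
(13, 19, 37)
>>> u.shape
(11,)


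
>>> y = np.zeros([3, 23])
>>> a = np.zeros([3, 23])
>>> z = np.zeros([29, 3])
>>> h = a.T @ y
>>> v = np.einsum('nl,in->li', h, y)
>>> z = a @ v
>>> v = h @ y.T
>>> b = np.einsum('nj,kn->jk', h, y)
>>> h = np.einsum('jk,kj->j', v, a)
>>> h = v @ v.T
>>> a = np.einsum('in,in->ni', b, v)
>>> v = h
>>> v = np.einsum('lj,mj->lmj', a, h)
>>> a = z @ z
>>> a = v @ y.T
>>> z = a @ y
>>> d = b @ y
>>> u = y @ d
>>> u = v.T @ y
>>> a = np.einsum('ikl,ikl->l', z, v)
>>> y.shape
(3, 23)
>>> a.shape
(23,)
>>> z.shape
(3, 23, 23)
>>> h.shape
(23, 23)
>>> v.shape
(3, 23, 23)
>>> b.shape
(23, 3)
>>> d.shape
(23, 23)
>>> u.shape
(23, 23, 23)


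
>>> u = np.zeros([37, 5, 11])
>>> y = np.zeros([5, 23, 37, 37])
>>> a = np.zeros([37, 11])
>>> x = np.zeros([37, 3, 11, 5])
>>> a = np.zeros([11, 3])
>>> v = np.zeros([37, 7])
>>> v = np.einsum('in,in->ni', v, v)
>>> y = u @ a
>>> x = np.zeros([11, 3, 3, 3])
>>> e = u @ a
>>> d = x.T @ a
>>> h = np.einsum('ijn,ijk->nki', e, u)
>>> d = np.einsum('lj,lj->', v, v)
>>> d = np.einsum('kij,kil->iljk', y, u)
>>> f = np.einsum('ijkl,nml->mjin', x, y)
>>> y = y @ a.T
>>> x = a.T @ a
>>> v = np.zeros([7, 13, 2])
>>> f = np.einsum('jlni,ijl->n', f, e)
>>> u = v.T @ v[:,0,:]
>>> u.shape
(2, 13, 2)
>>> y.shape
(37, 5, 11)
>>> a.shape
(11, 3)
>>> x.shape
(3, 3)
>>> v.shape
(7, 13, 2)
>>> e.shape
(37, 5, 3)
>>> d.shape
(5, 11, 3, 37)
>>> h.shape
(3, 11, 37)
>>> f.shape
(11,)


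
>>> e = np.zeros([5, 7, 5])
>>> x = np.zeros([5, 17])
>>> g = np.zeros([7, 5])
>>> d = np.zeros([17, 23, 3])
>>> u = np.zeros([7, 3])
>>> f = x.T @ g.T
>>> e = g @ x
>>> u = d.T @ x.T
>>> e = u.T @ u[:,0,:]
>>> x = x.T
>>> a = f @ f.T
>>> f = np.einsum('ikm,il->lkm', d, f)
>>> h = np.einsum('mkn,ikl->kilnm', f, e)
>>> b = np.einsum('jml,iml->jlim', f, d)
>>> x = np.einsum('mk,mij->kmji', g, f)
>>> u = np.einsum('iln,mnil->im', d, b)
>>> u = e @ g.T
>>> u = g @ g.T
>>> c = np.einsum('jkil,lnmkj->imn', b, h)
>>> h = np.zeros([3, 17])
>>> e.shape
(5, 23, 5)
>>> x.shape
(5, 7, 3, 23)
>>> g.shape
(7, 5)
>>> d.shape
(17, 23, 3)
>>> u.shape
(7, 7)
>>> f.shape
(7, 23, 3)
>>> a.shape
(17, 17)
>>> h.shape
(3, 17)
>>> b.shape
(7, 3, 17, 23)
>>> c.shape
(17, 5, 5)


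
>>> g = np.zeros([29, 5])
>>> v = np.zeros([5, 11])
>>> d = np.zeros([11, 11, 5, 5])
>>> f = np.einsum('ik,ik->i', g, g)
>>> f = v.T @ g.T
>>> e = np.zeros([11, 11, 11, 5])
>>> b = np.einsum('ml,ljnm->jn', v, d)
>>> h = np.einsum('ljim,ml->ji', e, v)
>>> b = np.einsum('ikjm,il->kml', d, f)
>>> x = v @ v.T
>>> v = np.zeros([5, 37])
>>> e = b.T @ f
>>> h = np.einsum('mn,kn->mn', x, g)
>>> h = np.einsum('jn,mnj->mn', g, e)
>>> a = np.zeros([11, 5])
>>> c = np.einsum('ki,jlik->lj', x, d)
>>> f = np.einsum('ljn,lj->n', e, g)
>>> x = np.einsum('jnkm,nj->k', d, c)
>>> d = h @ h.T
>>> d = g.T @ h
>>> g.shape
(29, 5)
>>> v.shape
(5, 37)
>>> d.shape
(5, 5)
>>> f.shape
(29,)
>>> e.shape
(29, 5, 29)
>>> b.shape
(11, 5, 29)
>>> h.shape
(29, 5)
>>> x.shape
(5,)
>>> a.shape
(11, 5)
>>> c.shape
(11, 11)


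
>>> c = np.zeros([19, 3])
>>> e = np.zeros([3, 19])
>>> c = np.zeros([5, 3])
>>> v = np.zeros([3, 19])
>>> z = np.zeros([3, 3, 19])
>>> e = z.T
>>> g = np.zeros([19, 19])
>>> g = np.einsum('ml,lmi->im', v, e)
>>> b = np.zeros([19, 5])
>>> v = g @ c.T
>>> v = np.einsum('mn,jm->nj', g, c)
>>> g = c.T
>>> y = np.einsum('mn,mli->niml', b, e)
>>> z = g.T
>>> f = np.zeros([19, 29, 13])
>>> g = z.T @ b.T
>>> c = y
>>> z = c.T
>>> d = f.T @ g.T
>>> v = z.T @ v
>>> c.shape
(5, 3, 19, 3)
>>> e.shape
(19, 3, 3)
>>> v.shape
(5, 3, 19, 5)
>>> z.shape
(3, 19, 3, 5)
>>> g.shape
(3, 19)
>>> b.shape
(19, 5)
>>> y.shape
(5, 3, 19, 3)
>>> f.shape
(19, 29, 13)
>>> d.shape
(13, 29, 3)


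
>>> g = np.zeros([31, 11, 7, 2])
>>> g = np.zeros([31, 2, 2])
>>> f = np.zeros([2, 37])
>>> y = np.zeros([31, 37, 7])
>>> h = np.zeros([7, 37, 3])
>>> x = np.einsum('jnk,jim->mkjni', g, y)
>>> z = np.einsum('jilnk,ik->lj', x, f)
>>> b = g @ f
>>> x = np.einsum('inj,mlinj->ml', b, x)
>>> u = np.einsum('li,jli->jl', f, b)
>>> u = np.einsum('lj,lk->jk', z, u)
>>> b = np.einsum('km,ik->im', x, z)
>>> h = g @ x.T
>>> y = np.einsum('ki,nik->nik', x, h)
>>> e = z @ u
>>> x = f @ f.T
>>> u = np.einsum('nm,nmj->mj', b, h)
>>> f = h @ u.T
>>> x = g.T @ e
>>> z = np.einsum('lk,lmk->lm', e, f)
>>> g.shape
(31, 2, 2)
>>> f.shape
(31, 2, 2)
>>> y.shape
(31, 2, 7)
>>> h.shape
(31, 2, 7)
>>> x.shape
(2, 2, 2)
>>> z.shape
(31, 2)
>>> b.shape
(31, 2)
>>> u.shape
(2, 7)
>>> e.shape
(31, 2)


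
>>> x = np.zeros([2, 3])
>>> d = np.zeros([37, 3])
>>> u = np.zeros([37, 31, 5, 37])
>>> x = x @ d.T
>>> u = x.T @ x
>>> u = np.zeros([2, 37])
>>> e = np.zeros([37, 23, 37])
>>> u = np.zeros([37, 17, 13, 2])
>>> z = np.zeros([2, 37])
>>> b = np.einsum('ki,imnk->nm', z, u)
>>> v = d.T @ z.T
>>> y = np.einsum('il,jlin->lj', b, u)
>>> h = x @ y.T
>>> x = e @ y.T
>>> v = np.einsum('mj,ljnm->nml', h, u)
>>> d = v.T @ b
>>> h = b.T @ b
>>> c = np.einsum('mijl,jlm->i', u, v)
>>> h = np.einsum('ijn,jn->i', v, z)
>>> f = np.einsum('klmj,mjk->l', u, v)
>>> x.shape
(37, 23, 17)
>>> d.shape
(37, 2, 17)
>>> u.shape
(37, 17, 13, 2)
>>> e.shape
(37, 23, 37)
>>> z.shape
(2, 37)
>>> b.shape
(13, 17)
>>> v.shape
(13, 2, 37)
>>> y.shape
(17, 37)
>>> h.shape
(13,)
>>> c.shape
(17,)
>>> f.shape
(17,)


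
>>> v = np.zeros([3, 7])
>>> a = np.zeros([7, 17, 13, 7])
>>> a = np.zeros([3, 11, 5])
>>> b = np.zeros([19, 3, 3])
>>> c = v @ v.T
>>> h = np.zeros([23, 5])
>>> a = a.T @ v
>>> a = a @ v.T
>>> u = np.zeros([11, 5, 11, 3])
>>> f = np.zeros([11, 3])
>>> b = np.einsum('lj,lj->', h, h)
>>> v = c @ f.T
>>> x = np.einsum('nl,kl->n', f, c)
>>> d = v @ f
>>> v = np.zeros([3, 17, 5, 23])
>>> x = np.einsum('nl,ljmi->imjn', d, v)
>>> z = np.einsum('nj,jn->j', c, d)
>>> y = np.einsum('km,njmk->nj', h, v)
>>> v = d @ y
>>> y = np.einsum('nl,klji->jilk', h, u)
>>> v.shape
(3, 17)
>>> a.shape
(5, 11, 3)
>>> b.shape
()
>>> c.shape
(3, 3)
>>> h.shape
(23, 5)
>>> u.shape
(11, 5, 11, 3)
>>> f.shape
(11, 3)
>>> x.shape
(23, 5, 17, 3)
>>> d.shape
(3, 3)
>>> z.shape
(3,)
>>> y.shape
(11, 3, 5, 11)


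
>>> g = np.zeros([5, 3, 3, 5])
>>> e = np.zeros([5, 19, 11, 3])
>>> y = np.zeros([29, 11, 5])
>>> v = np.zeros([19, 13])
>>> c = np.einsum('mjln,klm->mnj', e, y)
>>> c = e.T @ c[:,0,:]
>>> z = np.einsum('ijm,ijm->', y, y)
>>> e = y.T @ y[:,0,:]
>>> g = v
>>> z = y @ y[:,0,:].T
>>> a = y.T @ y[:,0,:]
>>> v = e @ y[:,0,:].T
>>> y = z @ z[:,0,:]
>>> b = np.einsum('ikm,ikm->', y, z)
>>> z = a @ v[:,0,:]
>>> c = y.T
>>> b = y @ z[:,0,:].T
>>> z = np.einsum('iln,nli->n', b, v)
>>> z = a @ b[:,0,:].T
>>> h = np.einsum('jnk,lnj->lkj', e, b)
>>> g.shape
(19, 13)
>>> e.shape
(5, 11, 5)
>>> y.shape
(29, 11, 29)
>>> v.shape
(5, 11, 29)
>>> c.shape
(29, 11, 29)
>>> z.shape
(5, 11, 29)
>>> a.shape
(5, 11, 5)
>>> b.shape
(29, 11, 5)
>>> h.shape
(29, 5, 5)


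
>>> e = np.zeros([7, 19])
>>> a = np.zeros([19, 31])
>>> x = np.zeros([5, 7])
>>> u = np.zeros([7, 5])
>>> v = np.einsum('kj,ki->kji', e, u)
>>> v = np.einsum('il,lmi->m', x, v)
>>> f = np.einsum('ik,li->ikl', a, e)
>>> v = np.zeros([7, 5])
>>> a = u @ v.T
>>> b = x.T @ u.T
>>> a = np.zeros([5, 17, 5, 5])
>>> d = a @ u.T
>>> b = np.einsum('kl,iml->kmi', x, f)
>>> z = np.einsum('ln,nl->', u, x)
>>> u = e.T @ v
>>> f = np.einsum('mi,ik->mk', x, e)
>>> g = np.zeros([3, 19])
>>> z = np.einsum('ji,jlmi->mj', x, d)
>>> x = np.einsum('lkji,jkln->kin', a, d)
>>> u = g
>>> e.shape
(7, 19)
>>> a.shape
(5, 17, 5, 5)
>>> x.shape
(17, 5, 7)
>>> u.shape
(3, 19)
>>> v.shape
(7, 5)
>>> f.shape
(5, 19)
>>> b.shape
(5, 31, 19)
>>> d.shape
(5, 17, 5, 7)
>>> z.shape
(5, 5)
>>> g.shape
(3, 19)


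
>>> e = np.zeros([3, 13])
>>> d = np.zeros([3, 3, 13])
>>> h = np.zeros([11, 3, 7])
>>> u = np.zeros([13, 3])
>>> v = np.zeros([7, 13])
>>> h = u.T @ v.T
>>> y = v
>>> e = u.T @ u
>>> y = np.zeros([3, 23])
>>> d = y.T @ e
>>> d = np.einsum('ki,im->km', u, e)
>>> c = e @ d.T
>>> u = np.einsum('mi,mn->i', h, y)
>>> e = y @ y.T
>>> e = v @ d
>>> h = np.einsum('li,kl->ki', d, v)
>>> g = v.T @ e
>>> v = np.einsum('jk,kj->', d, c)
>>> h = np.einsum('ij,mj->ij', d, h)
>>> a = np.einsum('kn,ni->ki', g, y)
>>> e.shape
(7, 3)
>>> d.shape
(13, 3)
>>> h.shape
(13, 3)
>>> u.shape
(7,)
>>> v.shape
()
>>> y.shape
(3, 23)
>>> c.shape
(3, 13)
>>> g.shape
(13, 3)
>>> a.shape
(13, 23)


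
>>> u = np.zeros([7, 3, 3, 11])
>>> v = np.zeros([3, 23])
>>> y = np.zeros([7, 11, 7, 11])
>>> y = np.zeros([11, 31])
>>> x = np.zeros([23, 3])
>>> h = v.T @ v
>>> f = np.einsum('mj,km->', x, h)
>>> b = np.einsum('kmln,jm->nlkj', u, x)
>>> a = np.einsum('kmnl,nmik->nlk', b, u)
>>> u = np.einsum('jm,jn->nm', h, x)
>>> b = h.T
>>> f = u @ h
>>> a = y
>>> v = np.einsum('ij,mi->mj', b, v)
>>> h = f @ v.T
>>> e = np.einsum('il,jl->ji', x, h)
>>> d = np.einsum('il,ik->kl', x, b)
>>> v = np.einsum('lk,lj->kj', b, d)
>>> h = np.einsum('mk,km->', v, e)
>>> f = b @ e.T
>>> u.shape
(3, 23)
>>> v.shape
(23, 3)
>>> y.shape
(11, 31)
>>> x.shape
(23, 3)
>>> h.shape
()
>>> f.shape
(23, 3)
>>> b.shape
(23, 23)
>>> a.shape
(11, 31)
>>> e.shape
(3, 23)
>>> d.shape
(23, 3)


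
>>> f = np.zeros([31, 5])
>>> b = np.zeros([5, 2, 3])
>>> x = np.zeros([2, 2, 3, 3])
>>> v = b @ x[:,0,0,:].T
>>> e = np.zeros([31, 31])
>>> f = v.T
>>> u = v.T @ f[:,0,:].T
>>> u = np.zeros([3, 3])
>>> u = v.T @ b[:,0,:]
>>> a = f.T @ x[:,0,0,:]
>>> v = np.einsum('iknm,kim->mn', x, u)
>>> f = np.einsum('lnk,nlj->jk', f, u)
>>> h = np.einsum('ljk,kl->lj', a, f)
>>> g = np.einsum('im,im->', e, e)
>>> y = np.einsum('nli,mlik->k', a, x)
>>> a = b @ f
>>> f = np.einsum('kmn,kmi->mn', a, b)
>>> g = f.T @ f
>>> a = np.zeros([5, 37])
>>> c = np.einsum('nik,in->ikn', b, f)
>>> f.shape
(2, 5)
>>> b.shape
(5, 2, 3)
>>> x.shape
(2, 2, 3, 3)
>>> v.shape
(3, 3)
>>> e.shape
(31, 31)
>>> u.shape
(2, 2, 3)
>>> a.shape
(5, 37)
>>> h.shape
(5, 2)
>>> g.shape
(5, 5)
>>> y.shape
(3,)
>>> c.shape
(2, 3, 5)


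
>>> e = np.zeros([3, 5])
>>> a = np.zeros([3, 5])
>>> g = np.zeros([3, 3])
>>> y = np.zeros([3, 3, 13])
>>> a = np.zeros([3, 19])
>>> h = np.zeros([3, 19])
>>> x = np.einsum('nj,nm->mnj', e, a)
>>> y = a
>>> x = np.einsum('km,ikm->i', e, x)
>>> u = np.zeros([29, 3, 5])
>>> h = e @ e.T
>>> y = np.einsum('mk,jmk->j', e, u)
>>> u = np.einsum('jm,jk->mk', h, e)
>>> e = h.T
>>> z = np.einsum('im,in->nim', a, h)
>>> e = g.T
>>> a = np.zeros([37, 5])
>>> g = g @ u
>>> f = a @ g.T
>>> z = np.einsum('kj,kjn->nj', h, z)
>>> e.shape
(3, 3)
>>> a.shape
(37, 5)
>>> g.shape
(3, 5)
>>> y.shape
(29,)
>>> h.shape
(3, 3)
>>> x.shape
(19,)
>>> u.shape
(3, 5)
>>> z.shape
(19, 3)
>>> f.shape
(37, 3)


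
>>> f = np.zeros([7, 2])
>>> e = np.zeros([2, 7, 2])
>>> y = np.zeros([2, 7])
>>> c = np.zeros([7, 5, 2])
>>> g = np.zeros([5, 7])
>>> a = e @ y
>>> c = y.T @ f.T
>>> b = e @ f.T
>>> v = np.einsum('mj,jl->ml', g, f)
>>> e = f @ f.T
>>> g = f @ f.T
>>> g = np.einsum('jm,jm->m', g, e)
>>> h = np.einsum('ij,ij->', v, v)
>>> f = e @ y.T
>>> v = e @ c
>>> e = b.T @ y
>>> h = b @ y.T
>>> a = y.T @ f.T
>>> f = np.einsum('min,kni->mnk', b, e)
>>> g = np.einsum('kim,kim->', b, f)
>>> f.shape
(2, 7, 7)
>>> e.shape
(7, 7, 7)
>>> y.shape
(2, 7)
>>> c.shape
(7, 7)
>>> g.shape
()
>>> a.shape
(7, 7)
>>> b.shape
(2, 7, 7)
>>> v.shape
(7, 7)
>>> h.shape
(2, 7, 2)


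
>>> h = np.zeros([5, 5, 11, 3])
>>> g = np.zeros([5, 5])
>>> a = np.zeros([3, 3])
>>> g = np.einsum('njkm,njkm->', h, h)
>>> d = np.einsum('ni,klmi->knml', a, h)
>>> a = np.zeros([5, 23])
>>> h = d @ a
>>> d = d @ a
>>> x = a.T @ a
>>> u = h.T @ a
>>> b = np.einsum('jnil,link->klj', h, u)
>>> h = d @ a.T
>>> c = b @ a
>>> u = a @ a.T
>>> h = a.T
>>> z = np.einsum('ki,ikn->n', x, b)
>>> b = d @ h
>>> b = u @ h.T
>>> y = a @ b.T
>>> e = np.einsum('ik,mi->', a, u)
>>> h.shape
(23, 5)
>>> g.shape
()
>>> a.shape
(5, 23)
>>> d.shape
(5, 3, 11, 23)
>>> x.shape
(23, 23)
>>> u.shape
(5, 5)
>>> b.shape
(5, 23)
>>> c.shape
(23, 23, 23)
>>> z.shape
(5,)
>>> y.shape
(5, 5)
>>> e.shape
()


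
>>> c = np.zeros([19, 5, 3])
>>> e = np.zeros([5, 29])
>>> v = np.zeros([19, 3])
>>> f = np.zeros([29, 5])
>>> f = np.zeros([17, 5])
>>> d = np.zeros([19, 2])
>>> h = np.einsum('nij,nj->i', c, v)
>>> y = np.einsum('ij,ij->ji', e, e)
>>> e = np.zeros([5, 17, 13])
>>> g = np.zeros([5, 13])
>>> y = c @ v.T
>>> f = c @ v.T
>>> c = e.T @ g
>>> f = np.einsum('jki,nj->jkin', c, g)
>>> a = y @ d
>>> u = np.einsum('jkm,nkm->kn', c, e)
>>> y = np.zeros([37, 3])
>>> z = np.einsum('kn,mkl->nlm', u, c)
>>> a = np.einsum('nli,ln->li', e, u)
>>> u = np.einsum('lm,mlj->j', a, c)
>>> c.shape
(13, 17, 13)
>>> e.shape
(5, 17, 13)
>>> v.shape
(19, 3)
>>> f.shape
(13, 17, 13, 5)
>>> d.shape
(19, 2)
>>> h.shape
(5,)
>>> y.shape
(37, 3)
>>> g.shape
(5, 13)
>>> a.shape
(17, 13)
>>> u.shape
(13,)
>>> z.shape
(5, 13, 13)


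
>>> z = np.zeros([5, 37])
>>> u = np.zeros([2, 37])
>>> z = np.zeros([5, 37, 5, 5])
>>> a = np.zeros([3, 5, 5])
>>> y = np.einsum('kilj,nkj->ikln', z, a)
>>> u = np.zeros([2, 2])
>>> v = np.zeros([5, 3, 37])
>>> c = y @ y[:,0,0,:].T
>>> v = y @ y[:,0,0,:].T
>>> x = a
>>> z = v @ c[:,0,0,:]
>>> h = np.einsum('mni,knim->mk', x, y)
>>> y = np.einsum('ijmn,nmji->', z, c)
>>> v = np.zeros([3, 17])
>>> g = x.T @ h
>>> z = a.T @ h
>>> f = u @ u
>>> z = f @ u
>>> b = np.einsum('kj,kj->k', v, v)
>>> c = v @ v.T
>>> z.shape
(2, 2)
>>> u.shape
(2, 2)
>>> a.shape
(3, 5, 5)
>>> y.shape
()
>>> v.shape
(3, 17)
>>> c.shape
(3, 3)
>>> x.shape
(3, 5, 5)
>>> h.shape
(3, 37)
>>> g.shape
(5, 5, 37)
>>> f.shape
(2, 2)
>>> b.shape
(3,)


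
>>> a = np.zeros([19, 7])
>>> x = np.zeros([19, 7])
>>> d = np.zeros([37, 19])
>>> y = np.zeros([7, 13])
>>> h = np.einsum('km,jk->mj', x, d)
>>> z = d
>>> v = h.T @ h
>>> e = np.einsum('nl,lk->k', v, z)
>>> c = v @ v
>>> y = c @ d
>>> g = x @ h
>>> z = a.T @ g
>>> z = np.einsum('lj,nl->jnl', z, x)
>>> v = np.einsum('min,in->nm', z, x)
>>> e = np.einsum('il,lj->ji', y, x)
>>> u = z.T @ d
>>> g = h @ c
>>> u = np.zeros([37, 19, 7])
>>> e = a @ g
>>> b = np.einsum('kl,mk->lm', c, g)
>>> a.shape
(19, 7)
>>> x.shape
(19, 7)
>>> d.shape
(37, 19)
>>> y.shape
(37, 19)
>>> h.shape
(7, 37)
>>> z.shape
(37, 19, 7)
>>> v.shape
(7, 37)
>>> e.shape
(19, 37)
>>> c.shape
(37, 37)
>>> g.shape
(7, 37)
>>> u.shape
(37, 19, 7)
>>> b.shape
(37, 7)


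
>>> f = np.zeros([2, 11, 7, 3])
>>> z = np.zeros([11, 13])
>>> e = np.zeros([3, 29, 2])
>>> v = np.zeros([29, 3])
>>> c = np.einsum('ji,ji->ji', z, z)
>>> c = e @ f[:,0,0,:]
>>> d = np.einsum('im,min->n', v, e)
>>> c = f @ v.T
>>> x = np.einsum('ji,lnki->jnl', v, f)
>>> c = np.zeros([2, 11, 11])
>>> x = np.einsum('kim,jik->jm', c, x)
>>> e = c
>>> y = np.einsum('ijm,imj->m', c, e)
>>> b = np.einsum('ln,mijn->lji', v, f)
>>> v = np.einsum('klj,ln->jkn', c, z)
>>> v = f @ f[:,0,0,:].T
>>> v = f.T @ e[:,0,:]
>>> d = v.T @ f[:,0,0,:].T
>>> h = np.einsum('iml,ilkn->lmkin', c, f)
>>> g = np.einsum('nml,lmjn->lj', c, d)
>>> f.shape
(2, 11, 7, 3)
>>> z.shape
(11, 13)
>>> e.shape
(2, 11, 11)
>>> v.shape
(3, 7, 11, 11)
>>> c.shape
(2, 11, 11)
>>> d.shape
(11, 11, 7, 2)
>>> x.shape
(29, 11)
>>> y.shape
(11,)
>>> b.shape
(29, 7, 11)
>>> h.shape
(11, 11, 7, 2, 3)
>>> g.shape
(11, 7)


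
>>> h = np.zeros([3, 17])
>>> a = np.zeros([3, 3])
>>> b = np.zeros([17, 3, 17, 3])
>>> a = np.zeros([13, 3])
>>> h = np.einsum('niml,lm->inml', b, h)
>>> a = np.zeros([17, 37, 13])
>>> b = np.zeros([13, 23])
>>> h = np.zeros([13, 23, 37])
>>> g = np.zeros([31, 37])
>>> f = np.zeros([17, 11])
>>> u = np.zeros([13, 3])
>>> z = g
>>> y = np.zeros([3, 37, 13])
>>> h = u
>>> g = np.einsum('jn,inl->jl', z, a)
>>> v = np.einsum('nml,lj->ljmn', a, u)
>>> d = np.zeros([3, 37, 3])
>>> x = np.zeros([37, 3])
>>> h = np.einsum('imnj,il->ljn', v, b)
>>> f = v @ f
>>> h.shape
(23, 17, 37)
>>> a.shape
(17, 37, 13)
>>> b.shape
(13, 23)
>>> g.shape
(31, 13)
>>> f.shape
(13, 3, 37, 11)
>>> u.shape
(13, 3)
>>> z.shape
(31, 37)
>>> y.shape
(3, 37, 13)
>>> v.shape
(13, 3, 37, 17)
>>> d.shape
(3, 37, 3)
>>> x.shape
(37, 3)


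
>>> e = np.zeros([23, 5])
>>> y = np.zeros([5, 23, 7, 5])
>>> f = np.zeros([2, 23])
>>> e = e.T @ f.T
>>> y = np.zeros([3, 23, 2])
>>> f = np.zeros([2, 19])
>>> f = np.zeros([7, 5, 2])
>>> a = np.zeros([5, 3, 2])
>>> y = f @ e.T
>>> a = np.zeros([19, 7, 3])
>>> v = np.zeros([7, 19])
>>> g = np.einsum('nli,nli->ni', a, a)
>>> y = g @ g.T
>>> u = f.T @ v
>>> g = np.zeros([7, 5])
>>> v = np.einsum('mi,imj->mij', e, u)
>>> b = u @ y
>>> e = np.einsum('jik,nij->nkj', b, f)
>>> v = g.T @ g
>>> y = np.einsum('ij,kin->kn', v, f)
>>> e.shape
(7, 19, 2)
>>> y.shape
(7, 2)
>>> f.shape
(7, 5, 2)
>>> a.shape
(19, 7, 3)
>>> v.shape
(5, 5)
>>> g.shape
(7, 5)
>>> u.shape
(2, 5, 19)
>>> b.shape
(2, 5, 19)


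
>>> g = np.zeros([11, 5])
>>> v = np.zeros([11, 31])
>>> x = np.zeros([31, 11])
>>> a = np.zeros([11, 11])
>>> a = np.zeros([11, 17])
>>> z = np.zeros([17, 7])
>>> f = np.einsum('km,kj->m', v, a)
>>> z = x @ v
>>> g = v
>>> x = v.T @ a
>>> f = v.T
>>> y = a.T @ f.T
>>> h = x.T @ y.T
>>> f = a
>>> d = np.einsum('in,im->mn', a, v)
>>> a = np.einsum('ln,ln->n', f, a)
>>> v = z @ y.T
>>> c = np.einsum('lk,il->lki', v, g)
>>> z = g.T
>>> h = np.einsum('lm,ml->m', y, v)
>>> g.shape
(11, 31)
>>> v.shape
(31, 17)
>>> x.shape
(31, 17)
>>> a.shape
(17,)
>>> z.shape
(31, 11)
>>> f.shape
(11, 17)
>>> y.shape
(17, 31)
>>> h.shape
(31,)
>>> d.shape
(31, 17)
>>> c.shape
(31, 17, 11)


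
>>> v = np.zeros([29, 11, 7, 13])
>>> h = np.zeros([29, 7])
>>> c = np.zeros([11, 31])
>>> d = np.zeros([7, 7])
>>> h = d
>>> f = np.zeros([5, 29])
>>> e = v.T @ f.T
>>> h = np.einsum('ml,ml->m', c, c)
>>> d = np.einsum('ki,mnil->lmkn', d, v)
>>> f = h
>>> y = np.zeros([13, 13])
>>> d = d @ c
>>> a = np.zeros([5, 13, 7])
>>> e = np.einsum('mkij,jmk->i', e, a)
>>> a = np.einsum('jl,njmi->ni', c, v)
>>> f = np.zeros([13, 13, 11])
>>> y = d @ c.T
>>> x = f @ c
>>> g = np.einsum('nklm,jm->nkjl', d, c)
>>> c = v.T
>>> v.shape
(29, 11, 7, 13)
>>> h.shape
(11,)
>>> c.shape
(13, 7, 11, 29)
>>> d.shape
(13, 29, 7, 31)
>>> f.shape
(13, 13, 11)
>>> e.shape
(11,)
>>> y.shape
(13, 29, 7, 11)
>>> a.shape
(29, 13)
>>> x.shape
(13, 13, 31)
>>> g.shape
(13, 29, 11, 7)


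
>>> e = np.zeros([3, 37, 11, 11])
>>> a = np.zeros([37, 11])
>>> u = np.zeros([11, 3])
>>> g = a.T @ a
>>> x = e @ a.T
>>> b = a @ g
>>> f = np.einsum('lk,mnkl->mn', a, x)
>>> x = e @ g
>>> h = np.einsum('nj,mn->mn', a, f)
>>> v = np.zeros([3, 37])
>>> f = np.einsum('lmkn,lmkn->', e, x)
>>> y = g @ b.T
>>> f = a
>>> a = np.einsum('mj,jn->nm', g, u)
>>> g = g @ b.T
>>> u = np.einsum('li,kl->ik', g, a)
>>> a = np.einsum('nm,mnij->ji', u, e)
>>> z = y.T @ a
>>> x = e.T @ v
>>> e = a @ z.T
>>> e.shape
(11, 37)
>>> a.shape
(11, 11)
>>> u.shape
(37, 3)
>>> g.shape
(11, 37)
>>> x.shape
(11, 11, 37, 37)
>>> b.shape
(37, 11)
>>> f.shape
(37, 11)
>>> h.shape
(3, 37)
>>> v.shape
(3, 37)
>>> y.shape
(11, 37)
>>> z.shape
(37, 11)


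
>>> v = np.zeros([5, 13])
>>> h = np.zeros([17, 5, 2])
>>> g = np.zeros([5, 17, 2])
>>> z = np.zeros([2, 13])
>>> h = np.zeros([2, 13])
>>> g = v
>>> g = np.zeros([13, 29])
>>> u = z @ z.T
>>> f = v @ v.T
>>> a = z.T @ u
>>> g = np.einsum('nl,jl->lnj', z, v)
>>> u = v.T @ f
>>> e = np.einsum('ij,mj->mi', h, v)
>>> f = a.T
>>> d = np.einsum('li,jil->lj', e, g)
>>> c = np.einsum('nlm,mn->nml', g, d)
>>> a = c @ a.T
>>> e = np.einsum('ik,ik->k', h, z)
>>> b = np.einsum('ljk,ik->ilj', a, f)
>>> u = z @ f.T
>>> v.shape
(5, 13)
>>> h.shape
(2, 13)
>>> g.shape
(13, 2, 5)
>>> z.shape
(2, 13)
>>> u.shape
(2, 2)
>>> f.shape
(2, 13)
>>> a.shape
(13, 5, 13)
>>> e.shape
(13,)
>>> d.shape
(5, 13)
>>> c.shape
(13, 5, 2)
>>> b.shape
(2, 13, 5)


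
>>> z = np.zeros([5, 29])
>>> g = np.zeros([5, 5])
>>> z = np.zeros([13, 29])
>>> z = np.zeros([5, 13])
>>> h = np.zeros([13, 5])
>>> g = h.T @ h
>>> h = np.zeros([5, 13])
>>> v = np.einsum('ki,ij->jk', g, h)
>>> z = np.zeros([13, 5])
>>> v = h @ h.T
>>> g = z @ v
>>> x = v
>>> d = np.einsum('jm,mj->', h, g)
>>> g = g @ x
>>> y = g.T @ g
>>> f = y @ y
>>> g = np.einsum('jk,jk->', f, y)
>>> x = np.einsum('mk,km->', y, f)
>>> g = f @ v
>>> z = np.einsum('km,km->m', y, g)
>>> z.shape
(5,)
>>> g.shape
(5, 5)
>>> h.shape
(5, 13)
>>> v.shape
(5, 5)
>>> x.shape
()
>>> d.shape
()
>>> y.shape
(5, 5)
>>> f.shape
(5, 5)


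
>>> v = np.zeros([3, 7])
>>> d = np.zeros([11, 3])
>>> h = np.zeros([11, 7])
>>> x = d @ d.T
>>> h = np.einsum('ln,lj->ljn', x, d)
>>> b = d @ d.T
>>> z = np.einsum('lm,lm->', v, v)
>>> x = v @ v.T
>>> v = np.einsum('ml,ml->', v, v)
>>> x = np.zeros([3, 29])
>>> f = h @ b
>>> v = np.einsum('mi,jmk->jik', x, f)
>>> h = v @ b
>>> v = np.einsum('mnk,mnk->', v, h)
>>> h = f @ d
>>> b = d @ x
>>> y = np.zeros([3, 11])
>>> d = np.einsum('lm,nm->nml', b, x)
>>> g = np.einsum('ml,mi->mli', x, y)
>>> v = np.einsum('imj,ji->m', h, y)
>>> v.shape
(3,)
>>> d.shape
(3, 29, 11)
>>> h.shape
(11, 3, 3)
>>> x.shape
(3, 29)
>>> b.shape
(11, 29)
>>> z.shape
()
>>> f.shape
(11, 3, 11)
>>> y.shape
(3, 11)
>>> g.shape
(3, 29, 11)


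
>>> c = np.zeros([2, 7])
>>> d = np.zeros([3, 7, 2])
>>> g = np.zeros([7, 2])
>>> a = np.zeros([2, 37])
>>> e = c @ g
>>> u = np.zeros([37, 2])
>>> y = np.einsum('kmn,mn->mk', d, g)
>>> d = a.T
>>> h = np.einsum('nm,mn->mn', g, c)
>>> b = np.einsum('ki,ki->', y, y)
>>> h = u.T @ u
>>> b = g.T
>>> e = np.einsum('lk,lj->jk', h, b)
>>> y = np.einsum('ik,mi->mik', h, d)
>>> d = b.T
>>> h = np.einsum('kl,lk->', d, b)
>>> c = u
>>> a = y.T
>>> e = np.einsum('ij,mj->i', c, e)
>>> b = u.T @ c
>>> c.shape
(37, 2)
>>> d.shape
(7, 2)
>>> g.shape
(7, 2)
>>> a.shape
(2, 2, 37)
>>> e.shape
(37,)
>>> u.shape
(37, 2)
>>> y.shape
(37, 2, 2)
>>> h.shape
()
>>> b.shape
(2, 2)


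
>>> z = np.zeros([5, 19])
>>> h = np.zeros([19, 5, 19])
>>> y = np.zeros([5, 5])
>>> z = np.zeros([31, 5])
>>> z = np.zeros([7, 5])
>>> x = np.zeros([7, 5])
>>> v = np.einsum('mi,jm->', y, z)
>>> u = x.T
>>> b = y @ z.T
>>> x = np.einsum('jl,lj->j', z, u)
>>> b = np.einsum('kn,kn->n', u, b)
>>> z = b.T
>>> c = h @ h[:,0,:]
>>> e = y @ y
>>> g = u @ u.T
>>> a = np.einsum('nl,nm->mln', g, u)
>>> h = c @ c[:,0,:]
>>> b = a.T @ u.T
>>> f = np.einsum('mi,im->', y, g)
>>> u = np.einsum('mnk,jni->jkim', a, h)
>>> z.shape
(7,)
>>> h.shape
(19, 5, 19)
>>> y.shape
(5, 5)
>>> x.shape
(7,)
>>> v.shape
()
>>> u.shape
(19, 5, 19, 7)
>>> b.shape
(5, 5, 5)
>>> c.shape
(19, 5, 19)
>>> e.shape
(5, 5)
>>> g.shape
(5, 5)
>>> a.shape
(7, 5, 5)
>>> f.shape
()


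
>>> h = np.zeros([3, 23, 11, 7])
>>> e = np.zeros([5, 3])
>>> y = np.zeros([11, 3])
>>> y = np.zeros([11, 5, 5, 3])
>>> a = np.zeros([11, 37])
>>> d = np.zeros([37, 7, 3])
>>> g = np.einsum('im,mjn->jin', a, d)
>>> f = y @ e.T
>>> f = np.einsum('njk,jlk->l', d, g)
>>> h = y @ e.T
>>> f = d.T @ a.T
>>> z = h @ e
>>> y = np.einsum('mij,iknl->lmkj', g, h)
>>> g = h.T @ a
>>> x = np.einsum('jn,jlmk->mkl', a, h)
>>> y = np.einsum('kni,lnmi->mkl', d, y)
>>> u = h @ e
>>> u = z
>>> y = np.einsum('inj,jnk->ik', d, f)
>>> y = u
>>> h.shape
(11, 5, 5, 5)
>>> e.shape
(5, 3)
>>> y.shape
(11, 5, 5, 3)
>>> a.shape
(11, 37)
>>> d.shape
(37, 7, 3)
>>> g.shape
(5, 5, 5, 37)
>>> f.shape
(3, 7, 11)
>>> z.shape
(11, 5, 5, 3)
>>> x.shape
(5, 5, 5)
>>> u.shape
(11, 5, 5, 3)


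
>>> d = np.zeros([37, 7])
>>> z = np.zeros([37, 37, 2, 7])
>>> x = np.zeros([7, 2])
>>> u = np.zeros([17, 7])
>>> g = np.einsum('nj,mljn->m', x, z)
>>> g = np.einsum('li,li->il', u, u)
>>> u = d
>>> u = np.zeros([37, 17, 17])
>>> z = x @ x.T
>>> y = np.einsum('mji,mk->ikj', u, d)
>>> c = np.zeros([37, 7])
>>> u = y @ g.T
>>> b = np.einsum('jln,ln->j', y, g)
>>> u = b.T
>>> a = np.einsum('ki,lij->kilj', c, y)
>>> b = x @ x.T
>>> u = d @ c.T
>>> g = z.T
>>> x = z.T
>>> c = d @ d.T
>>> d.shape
(37, 7)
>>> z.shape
(7, 7)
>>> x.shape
(7, 7)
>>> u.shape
(37, 37)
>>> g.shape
(7, 7)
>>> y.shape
(17, 7, 17)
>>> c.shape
(37, 37)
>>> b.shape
(7, 7)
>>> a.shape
(37, 7, 17, 17)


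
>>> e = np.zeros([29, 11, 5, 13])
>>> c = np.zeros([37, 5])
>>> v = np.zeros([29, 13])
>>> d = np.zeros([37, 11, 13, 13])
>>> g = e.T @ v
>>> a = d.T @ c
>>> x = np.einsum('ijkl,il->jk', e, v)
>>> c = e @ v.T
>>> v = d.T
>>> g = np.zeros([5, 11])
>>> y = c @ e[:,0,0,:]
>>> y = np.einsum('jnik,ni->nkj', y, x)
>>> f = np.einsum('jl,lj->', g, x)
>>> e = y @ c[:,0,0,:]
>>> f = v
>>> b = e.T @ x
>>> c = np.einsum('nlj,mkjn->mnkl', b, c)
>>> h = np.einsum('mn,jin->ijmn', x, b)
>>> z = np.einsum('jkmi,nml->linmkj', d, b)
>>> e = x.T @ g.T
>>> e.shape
(5, 5)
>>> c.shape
(29, 29, 11, 13)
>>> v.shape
(13, 13, 11, 37)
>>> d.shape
(37, 11, 13, 13)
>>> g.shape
(5, 11)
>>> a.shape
(13, 13, 11, 5)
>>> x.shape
(11, 5)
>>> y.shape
(11, 13, 29)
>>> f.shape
(13, 13, 11, 37)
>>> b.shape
(29, 13, 5)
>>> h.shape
(13, 29, 11, 5)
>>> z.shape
(5, 13, 29, 13, 11, 37)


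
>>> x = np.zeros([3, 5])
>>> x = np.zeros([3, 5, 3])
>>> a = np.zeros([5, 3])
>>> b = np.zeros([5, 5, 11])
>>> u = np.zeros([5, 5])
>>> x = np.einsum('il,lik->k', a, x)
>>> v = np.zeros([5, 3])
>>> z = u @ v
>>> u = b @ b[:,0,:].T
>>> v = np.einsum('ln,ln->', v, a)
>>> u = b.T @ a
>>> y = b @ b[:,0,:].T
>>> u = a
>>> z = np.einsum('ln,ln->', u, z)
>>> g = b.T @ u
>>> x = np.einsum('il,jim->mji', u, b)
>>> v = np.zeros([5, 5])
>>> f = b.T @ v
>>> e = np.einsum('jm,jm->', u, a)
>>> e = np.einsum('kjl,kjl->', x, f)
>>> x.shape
(11, 5, 5)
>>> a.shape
(5, 3)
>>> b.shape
(5, 5, 11)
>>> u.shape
(5, 3)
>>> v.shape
(5, 5)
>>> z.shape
()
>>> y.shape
(5, 5, 5)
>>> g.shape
(11, 5, 3)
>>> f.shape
(11, 5, 5)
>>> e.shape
()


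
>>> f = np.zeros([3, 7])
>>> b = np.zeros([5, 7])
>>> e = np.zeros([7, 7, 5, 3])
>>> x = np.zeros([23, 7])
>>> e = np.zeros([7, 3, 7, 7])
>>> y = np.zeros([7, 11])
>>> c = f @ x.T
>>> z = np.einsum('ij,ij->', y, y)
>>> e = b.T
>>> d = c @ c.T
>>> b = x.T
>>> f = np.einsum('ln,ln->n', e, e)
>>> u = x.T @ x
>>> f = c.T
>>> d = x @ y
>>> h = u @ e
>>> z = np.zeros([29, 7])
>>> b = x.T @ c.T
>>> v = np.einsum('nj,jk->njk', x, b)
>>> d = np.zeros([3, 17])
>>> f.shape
(23, 3)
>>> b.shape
(7, 3)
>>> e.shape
(7, 5)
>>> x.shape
(23, 7)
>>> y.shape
(7, 11)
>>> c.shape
(3, 23)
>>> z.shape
(29, 7)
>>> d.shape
(3, 17)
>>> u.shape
(7, 7)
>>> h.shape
(7, 5)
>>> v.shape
(23, 7, 3)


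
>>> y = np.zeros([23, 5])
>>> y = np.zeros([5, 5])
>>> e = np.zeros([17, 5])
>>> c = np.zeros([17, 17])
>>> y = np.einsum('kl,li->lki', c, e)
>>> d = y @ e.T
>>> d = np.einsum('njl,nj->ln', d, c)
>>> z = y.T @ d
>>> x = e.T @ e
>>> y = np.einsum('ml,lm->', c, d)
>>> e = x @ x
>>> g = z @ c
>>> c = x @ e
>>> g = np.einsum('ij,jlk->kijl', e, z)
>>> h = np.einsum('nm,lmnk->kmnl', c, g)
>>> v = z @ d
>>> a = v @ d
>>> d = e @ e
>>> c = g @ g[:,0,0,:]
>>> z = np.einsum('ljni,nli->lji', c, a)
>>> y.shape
()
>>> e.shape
(5, 5)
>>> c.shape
(17, 5, 5, 17)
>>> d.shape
(5, 5)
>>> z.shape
(17, 5, 17)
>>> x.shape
(5, 5)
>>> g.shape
(17, 5, 5, 17)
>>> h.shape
(17, 5, 5, 17)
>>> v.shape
(5, 17, 17)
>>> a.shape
(5, 17, 17)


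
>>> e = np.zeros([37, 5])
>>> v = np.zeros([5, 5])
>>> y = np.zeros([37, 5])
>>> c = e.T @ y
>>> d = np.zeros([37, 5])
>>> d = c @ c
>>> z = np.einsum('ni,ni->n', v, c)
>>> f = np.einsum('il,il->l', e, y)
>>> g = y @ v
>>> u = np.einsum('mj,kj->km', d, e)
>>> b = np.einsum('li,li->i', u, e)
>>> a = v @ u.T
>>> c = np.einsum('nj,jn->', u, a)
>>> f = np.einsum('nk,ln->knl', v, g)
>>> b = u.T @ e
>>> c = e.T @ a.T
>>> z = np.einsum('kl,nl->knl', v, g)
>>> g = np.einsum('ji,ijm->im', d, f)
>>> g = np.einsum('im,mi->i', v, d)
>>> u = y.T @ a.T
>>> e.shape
(37, 5)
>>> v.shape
(5, 5)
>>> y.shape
(37, 5)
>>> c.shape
(5, 5)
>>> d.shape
(5, 5)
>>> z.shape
(5, 37, 5)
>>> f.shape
(5, 5, 37)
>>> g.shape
(5,)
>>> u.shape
(5, 5)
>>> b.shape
(5, 5)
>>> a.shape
(5, 37)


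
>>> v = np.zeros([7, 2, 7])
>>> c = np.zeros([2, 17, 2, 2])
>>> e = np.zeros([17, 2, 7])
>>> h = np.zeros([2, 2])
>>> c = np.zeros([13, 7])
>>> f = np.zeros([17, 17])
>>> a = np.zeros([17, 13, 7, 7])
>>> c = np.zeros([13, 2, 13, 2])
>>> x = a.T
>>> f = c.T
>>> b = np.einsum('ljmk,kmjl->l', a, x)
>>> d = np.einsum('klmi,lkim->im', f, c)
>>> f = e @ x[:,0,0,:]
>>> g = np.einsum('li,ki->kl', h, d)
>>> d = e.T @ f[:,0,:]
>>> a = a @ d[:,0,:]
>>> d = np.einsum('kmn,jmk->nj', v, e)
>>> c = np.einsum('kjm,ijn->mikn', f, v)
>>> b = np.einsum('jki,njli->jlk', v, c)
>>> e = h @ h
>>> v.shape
(7, 2, 7)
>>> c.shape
(17, 7, 17, 7)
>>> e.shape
(2, 2)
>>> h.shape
(2, 2)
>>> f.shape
(17, 2, 17)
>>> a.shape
(17, 13, 7, 17)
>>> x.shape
(7, 7, 13, 17)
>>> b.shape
(7, 17, 2)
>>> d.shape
(7, 17)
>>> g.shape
(13, 2)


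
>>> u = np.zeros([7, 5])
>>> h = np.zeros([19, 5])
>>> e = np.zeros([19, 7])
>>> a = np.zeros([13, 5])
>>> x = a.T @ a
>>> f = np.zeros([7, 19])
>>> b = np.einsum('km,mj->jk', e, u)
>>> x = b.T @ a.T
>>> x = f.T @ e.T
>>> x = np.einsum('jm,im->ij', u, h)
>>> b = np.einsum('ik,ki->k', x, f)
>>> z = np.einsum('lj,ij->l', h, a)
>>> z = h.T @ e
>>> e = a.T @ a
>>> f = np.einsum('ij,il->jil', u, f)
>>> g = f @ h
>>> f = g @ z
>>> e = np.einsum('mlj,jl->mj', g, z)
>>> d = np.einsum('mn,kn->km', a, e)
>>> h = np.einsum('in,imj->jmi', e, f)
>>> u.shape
(7, 5)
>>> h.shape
(7, 7, 5)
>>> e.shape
(5, 5)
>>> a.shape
(13, 5)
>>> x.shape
(19, 7)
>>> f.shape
(5, 7, 7)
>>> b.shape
(7,)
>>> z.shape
(5, 7)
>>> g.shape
(5, 7, 5)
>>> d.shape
(5, 13)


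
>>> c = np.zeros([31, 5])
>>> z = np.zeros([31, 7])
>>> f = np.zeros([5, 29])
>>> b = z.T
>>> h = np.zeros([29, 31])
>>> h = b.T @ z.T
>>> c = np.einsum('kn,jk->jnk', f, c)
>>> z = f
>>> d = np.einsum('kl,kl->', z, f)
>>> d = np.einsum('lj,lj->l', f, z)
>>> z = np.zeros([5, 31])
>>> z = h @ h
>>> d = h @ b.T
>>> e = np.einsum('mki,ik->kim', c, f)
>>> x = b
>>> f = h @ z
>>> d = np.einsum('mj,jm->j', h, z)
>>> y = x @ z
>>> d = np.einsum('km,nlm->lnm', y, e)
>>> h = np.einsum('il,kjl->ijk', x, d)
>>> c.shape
(31, 29, 5)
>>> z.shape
(31, 31)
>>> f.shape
(31, 31)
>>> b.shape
(7, 31)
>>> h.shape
(7, 29, 5)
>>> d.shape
(5, 29, 31)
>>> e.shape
(29, 5, 31)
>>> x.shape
(7, 31)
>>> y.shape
(7, 31)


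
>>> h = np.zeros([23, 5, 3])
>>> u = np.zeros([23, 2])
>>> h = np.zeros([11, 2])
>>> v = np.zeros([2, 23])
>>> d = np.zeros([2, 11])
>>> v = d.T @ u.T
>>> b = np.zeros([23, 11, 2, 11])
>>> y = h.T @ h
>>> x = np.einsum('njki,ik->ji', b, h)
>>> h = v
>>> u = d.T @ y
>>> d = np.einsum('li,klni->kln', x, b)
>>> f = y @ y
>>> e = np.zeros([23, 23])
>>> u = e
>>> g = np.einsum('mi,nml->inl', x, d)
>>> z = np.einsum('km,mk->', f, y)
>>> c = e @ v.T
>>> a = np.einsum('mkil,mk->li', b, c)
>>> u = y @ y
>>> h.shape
(11, 23)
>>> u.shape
(2, 2)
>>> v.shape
(11, 23)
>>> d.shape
(23, 11, 2)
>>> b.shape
(23, 11, 2, 11)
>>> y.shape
(2, 2)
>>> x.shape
(11, 11)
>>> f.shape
(2, 2)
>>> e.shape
(23, 23)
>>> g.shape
(11, 23, 2)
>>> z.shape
()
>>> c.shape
(23, 11)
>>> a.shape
(11, 2)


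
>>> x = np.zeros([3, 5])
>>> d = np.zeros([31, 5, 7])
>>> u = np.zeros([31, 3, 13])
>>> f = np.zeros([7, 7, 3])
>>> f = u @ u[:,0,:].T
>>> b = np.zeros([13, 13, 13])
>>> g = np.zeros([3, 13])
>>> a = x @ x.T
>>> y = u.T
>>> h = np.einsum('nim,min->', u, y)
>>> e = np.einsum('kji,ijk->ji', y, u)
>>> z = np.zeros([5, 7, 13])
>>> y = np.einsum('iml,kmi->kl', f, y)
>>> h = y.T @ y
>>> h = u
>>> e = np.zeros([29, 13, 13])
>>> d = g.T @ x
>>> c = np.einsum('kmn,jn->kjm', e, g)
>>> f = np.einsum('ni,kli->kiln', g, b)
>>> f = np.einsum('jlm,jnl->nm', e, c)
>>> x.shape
(3, 5)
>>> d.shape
(13, 5)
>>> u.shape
(31, 3, 13)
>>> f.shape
(3, 13)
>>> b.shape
(13, 13, 13)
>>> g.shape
(3, 13)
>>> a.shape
(3, 3)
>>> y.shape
(13, 31)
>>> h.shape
(31, 3, 13)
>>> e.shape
(29, 13, 13)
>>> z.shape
(5, 7, 13)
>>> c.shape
(29, 3, 13)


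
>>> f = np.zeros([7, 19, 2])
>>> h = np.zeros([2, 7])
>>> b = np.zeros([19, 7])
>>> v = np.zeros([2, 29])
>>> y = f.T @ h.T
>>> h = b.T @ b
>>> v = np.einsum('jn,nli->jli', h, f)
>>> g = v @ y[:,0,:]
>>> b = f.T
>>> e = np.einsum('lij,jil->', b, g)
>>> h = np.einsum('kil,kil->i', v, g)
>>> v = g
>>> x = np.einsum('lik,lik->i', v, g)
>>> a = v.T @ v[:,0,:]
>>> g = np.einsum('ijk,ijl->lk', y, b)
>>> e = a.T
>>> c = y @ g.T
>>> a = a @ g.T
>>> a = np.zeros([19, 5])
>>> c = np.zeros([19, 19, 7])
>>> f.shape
(7, 19, 2)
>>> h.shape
(19,)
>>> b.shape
(2, 19, 7)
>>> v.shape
(7, 19, 2)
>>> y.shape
(2, 19, 2)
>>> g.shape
(7, 2)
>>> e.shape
(2, 19, 2)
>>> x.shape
(19,)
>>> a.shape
(19, 5)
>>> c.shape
(19, 19, 7)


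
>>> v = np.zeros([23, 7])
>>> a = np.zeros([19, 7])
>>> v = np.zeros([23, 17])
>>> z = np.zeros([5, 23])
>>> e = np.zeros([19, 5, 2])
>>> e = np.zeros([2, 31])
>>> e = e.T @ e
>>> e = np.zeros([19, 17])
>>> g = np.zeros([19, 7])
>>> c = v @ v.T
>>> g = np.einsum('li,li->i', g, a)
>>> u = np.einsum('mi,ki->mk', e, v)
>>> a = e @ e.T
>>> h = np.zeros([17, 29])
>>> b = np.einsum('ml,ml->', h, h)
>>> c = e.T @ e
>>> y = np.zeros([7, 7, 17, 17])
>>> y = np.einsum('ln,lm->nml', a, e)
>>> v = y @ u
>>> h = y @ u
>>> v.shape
(19, 17, 23)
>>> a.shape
(19, 19)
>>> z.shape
(5, 23)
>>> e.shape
(19, 17)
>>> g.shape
(7,)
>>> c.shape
(17, 17)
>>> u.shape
(19, 23)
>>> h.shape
(19, 17, 23)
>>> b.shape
()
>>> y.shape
(19, 17, 19)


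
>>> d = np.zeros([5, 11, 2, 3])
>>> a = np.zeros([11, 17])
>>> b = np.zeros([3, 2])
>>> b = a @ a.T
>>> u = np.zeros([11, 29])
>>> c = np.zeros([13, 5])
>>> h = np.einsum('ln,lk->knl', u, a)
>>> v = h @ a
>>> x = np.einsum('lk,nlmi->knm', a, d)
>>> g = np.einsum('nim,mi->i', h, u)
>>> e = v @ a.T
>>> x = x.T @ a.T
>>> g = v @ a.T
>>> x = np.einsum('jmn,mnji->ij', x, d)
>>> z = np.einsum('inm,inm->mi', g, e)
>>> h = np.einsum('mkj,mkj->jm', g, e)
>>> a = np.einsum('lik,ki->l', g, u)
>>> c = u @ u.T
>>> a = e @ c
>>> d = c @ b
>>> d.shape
(11, 11)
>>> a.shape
(17, 29, 11)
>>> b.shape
(11, 11)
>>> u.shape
(11, 29)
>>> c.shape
(11, 11)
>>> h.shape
(11, 17)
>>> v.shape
(17, 29, 17)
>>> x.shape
(3, 2)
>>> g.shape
(17, 29, 11)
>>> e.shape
(17, 29, 11)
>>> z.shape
(11, 17)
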